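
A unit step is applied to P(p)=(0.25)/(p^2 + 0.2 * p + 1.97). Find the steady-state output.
FVT: lim_{t→∞} y(t) = lim_{p→0} p*Y(p) where Y(p) = P(p)/p.
= lim_{p→0} P(p) = P(0) = num(0)/den(0) = 0.25/1.97 = 0.1269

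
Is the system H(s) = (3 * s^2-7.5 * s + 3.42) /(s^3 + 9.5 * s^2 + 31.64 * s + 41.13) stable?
Denominator: s^3 + 9.5*s^2 + 31.64*s + 41.13 = (s + 4.5)(s^2 + 5*s + 9.14). Poles: -2.5 + 1.7j, -2.5 - 1.7j, -4.5. All Re(p)<0: Yes (stable)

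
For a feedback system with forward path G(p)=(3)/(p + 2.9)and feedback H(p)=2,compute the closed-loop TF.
Closed-loop T = G/(1+GH).
Numerator: G_num * H_den = 3.
Denominator: G_den * H_den + G_num * H_num = (p + 2.9) + (6) = p + 8.9.
T(p) = (3)/(p + 8.9)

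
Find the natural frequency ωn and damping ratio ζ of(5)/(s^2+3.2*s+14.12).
Underdamped: complex pole -1.6 + 3.4j. ωn = |pole| = 3.758, ζ = -Re(pole)/ωn = 0.4258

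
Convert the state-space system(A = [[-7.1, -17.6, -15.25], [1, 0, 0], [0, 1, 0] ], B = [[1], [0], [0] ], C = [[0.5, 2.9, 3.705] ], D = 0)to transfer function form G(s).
G(s) = C(sI - A)⁻¹B + D.
Characteristic polynomial det(sI - A) = s^3 + 7.1*s^2 + 17.6*s + 15.25.
Numerator from C·adj(sI-A)·B + D·det(sI-A) = 0.5*s^2 + 2.9*s + 3.705.
G(s) = (0.5*s^2 + 2.9*s + 3.705)/(s^3 + 7.1*s^2 + 17.6*s + 15.25)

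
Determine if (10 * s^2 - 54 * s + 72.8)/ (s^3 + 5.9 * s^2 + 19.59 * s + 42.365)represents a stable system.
Denominator: s^3 + 5.9*s^2 + 19.59*s + 42.365 = (s + 3.7)(s^2 + 2.2*s + 11.45). Poles: -1.1 + 3.2j, -1.1 - 3.2j, -3.7. All Re(p)<0: Yes (stable)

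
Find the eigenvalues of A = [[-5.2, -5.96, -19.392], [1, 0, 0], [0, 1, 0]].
Eigenvalues solve det(λI - A) = 0.
Characteristic polynomial: λ^3 + 5.2*λ^2 + 5.96*λ + 19.392 = 0.
Factor: (λ + 4.8)(λ^2 + 0.4*λ + 4.04) = 0.
Roots: -0.2 + 2j, -0.2 - 2j, -4.8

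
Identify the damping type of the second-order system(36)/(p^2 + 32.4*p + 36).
Standard form: ωn²/(p²+2ζωn·p+ωn²) gives ωn=6, ζ=2.7.
Overdamped (ζ = 2.7 > 1)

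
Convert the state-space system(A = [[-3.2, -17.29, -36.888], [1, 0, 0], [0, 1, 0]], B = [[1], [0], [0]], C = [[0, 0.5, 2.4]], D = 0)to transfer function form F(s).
F(s) = C(sI - A)⁻¹B + D.
Characteristic polynomial det(sI - A) = s^3 + 3.2*s^2 + 17.29*s + 36.888.
Numerator from C·adj(sI-A)·B + D·det(sI-A) = 0.5*s + 2.4.
F(s) = (0.5*s + 2.4)/(s^3 + 3.2*s^2 + 17.29*s + 36.888)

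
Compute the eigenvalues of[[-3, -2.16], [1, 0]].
Eigenvalues solve det(λI - A) = 0.
Characteristic polynomial: λ^2 + 3*λ + 2.16 = 0.
Factor: (λ + 1.2)(λ + 1.8) = 0.
Roots: -1.2, -1.8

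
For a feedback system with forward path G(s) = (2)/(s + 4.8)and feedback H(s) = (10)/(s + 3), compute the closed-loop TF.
Closed-loop T = G/(1+GH).
Numerator: G_num * H_den = 2*s + 6.
Denominator: G_den * H_den + G_num * H_num = (s^2 + 7.8*s + 14.4) + (20) = s^2 + 7.8*s + 34.4.
T(s) = (2*s + 6)/(s^2 + 7.8*s + 34.4)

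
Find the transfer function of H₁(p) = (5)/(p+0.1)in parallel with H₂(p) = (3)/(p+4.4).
Parallel: H = H₁ + H₂ = (n₁·d₂ + n₂·d₁)/(d₁·d₂).
n₁·d₂ = 5*p + 22. n₂·d₁ = 3*p + 0.3. Sum = 8*p + 22.3. d₁·d₂ = p^2 + 4.5*p + 0.44.
H(p) = (8*p + 22.3)/(p^2 + 4.5*p + 0.44)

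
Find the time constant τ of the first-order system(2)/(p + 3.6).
First-order system: τ = -1/pole. Pole = -3.6. τ = -1/(-3.6) = 0.2778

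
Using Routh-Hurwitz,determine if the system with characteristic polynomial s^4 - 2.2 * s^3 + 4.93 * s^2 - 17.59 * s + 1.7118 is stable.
Routh array:
s^4: [1, 4.93, 1.7118]; s^3: [-2.2, -17.59]; s^2: [-3.06545, 1.7118]; s^1: [-18.8185]; s^0: [1.7118]
First column: [1, -2.2, -3.06545, -18.8185, 1.7118]. Sign changes = 2.
No, unstable (2 RHP root(s))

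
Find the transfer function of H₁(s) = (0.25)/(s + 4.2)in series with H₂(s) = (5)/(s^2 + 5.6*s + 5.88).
Series: H = H₁ · H₂ = (n₁·n₂)/(d₁·d₂).
Num: n₁·n₂ = 1.25. Den: d₁·d₂ = s^3 + 9.8*s^2 + 29.4*s + 24.696.
H(s) = (1.25)/(s^3 + 9.8*s^2 + 29.4*s + 24.696)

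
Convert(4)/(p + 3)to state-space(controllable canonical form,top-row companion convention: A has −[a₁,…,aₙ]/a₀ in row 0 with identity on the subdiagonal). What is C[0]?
Reachable canonical form: C = numerator coefficients (right-aligned, zero-padded to length n).
num = 4, C = [[4]].
C[0] = 4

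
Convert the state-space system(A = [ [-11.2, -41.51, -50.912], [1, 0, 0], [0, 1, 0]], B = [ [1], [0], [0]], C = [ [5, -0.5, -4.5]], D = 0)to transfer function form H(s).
H(s) = C(sI - A)⁻¹B + D.
Characteristic polynomial det(sI - A) = s^3 + 11.2*s^2 + 41.51*s + 50.912.
Numerator from C·adj(sI-A)·B + D·det(sI-A) = 5*s^2 - 0.5*s - 4.5.
H(s) = (5*s^2 - 0.5*s - 4.5)/(s^3 + 11.2*s^2 + 41.51*s + 50.912)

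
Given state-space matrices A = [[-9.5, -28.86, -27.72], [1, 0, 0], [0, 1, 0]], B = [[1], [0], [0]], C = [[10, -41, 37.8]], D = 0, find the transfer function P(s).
P(s) = C(sI - A)⁻¹B + D.
Characteristic polynomial det(sI - A) = s^3 + 9.5*s^2 + 28.86*s + 27.72.
Numerator from C·adj(sI-A)·B + D·det(sI-A) = 10*s^2 - 41*s + 37.8.
P(s) = (10*s^2 - 41*s + 37.8)/(s^3 + 9.5*s^2 + 28.86*s + 27.72)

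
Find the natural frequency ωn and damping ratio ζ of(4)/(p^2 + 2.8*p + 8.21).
Underdamped: complex pole -1.4 + 2.5j. ωn = |pole| = 2.865, ζ = -Re(pole)/ωn = 0.4886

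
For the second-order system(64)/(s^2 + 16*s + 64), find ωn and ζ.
Standard form: ωn²/(s²+2ζωn·s+ωn²).
const=64=ωn² → ωn=8, s coeff=16=2ζωn → ζ=1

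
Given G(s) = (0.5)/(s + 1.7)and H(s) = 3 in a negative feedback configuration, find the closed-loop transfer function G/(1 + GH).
Closed-loop T = G/(1+GH).
Numerator: G_num * H_den = 0.5.
Denominator: G_den * H_den + G_num * H_num = (s + 1.7) + (1.5) = s + 3.2.
T(s) = (0.5)/(s + 3.2)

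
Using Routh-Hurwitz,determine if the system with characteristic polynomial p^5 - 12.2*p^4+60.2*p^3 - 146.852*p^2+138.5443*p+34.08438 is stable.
Routh array:
p^5: [1, 60.2, 138.5443]; p^4: [-12.2, -146.852, 34.08438]; p^3: [48.163, 141.338]; p^2: [-111.05, 34.08438]; p^1: [156.121]; p^0: [34.08438]
First column: [1, -12.2, 48.163, -111.05, 156.121, 34.08438]. Sign changes = 4.
No, unstable (4 RHP root(s))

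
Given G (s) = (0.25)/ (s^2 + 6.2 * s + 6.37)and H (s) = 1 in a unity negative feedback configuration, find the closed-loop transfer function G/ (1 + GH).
Closed-loop T = G/(1+GH).
Numerator: G_num * H_den = 0.25.
Denominator: G_den * H_den + G_num * H_num = (s^2 + 6.2*s + 6.37) + (0.25) = s^2 + 6.2*s + 6.62.
T(s) = (0.25)/(s^2 + 6.2*s + 6.62)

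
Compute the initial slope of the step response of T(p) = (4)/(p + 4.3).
IVT: y'(0⁺) = lim_{p→∞} p²·Y(p) = lim_{p→∞} p·T(p).
deg(num) = 0, deg(den) = 1, relative degree = 1, so p·T(p) → (leading num)/(leading den) = 4/1 = 4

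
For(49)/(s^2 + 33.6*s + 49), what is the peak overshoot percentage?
Standard form: ωn²/(s²+2ζωn·s+ωn²) → ωn = 7, ζ = 2.4.
ζ ≥ 1, so the response is non-oscillatory: peak overshoot = 0%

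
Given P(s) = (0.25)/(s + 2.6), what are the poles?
Set denominator = 0: s + 2.6 = 0 → Poles: -2.6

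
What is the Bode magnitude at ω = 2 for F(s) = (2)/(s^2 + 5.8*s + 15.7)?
Substitute s = j*2: F(j2) = 0.0862037 - 0.0854669j.
|F(j2)| = sqrt(Re² + Im²) = 0.1214.
20*log₁₀(0.1214) = -18.32 dB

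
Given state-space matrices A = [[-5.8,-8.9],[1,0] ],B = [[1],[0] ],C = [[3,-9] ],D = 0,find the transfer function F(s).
F(s) = C(sI - A)⁻¹B + D.
Characteristic polynomial det(sI - A) = s^2 + 5.8*s + 8.9.
Numerator from C·adj(sI-A)·B + D·det(sI-A) = 3*s - 9.
F(s) = (3*s - 9)/(s^2 + 5.8*s + 8.9)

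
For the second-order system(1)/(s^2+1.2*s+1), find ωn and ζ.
Standard form: ωn²/(s²+2ζωn·s+ωn²).
const=1=ωn² → ωn=1, s coeff=1.2=2ζωn → ζ=0.6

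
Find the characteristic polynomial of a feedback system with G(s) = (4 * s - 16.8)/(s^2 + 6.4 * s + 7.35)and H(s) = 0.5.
Characteristic poly = G_den * H_den + G_num * H_num = (s^2 + 6.4*s + 7.35) + (2*s - 8.4) = s^2 + 8.4*s - 1.05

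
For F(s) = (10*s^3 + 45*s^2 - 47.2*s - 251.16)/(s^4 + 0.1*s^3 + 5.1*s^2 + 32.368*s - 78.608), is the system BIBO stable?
Denominator: s^4 + 0.1*s^3 + 5.1*s^2 + 32.368*s - 78.608 = (s - 1.7)(s + 3.4)(s^2 - 1.6*s + 13.6). Poles: -3.4, 0.8 + 3.6j, 0.8 - 3.6j, 1.7. All Re(p)<0: No (unstable)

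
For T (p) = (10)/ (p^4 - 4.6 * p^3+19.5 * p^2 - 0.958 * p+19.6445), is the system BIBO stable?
Denominator: p^4 - 4.6*p^3 + 19.5*p^2 - 0.958*p + 19.6445 = (p^2 - 4.8*p + 19.45)(p^2 + 0.2*p + 1.01). Poles: -0.1 + 1j, -0.1 - 1j, 2.4 + 3.7j, 2.4 - 3.7j. All Re(p)<0: No (unstable)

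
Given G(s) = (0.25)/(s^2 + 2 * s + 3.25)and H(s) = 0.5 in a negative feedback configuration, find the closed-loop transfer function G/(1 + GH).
Closed-loop T = G/(1+GH).
Numerator: G_num * H_den = 0.25.
Denominator: G_den * H_den + G_num * H_num = (s^2 + 2*s + 3.25) + (0.125) = s^2 + 2*s + 3.375.
T(s) = (0.25)/(s^2 + 2*s + 3.375)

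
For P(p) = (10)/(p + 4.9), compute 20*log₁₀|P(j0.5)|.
Substitute p = j*0.5: P(j0.5) = 2.01979 - 0.206101j.
|P(j0.5)| = sqrt(Re² + Im²) = 2.03.
20*log₁₀(2.03) = 6.15 dB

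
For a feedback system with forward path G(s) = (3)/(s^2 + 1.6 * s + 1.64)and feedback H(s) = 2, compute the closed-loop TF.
Closed-loop T = G/(1+GH).
Numerator: G_num * H_den = 3.
Denominator: G_den * H_den + G_num * H_num = (s^2 + 1.6*s + 1.64) + (6) = s^2 + 1.6*s + 7.64.
T(s) = (3)/(s^2 + 1.6*s + 7.64)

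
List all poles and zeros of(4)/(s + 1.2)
Set denominator = 0: s + 1.2 = 0 → Poles: -1.2
Numerator is a nonzero constant (4) → Zeros: none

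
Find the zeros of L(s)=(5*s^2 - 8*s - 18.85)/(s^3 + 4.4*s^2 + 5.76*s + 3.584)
Set numerator = 0: 5*s^2 - 8*s - 18.85 = 5*(s - 2.9)(s + 1.3) = 0 → Zeros: -1.3, 2.9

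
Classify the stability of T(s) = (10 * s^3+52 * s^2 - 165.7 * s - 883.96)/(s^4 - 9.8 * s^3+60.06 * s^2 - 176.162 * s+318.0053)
Denominator: s^4 - 9.8*s^3 + 60.06*s^2 - 176.162*s + 318.0053 = (s^2 - 5*s + 20.69)(s^2 - 4.8*s + 15.37). Poles: 2.4 + 3.1j, 2.4 - 3.1j, 2.5 + 3.8j, 2.5 - 3.8j. Unstable (4 pole(s) in RHP)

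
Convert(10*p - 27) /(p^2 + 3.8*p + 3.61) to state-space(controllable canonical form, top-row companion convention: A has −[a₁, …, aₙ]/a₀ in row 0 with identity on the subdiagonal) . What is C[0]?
Reachable canonical form: C = numerator coefficients (right-aligned, zero-padded to length n).
num = 10*p - 27, C = [[10, -27]].
C[0] = 10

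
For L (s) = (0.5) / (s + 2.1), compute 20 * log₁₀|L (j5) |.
Substitute s = j*5: L(j5) = 0.0357021 - 0.0850051j.
|L(j5)| = sqrt(Re² + Im²) = 0.0922.
20*log₁₀(0.0922) = -20.71 dB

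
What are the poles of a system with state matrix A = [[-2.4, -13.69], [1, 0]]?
Eigenvalues solve det(λI - A) = 0.
Characteristic polynomial: λ^2 + 2.4*λ + 13.69 = 0.
Roots: -1.2 + 3.5j, -1.2 - 3.5j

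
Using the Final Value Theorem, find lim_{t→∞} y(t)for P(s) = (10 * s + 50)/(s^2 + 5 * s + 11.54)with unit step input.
FVT: lim_{t→∞} y(t) = lim_{s→0} s*Y(s) where Y(s) = P(s)/s.
= lim_{s→0} P(s) = P(0) = num(0)/den(0) = 50/11.54 = 4.333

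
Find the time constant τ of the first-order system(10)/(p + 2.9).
First-order system: τ = -1/pole. Pole = -2.9. τ = -1/(-2.9) = 0.3448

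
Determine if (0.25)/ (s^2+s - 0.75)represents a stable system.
Denominator: s^2 + s - 0.75 = (s - 0.5)(s + 1.5). Poles: -1.5, 0.5. All Re(p)<0: No (unstable)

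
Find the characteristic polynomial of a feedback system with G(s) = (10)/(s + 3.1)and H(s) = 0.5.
Characteristic poly = G_den * H_den + G_num * H_num = (s + 3.1) + (5) = s + 8.1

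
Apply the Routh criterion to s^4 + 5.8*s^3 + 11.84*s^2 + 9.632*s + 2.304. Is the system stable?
Routh array:
s^4: [1, 11.84, 2.304]; s^3: [5.8, 9.632]; s^2: [10.1793, 2.304]; s^1: [8.31922]; s^0: [2.304]
First column: [1, 5.8, 10.1793, 8.31922, 2.304]. Sign changes = 0.
Yes, stable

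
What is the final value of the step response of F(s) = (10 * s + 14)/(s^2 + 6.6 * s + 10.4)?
FVT: lim_{t→∞} y(t) = lim_{s→0} s*Y(s) where Y(s) = F(s)/s.
= lim_{s→0} F(s) = F(0) = num(0)/den(0) = 14/10.4 = 1.346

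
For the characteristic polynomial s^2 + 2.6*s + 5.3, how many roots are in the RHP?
Poles: -1.3 + 1.9j, -1.3 - 1.9j. RHP poles (Re>0): 0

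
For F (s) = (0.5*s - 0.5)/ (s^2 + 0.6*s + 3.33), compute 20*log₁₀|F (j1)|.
Substitute s = j*1: F(j1) = -0.149424 + 0.253071j.
|F(j1)| = sqrt(Re² + Im²) = 0.2939.
20*log₁₀(0.2939) = -10.64 dB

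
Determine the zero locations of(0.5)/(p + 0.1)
Numerator is a nonzero constant (0.5) → Zeros: none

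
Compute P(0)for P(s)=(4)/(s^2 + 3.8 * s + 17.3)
DC gain = P(0) = num(0)/den(0) = 4/17.3 = 0.2312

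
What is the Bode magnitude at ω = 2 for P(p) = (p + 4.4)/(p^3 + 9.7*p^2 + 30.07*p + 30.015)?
Substitute p = j*2: P(j2) = 0.0234734 - 0.0883432j.
|P(j2)| = sqrt(Re² + Im²) = 0.09141.
20*log₁₀(0.09141) = -20.78 dB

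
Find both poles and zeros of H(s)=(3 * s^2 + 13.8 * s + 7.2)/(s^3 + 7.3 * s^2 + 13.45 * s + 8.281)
Set denominator = 0: s^3 + 7.3*s^2 + 13.45*s + 8.281 = (s + 4.9)(s^2 + 2.4*s + 1.69) = 0 → Poles: -1.2 + 0.5j, -1.2 - 0.5j, -4.9
Set numerator = 0: 3*s^2 + 13.8*s + 7.2 = 3*(s + 4)(s + 0.6) = 0 → Zeros: -0.6, -4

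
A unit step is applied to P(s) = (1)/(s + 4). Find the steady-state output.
FVT: lim_{t→∞} y(t) = lim_{s→0} s*Y(s) where Y(s) = P(s)/s.
= lim_{s→0} P(s) = P(0) = num(0)/den(0) = 1/4 = 0.25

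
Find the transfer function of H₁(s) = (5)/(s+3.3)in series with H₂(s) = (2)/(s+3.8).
Series: H = H₁ · H₂ = (n₁·n₂)/(d₁·d₂).
Num: n₁·n₂ = 10. Den: d₁·d₂ = s^2 + 7.1*s + 12.54.
H(s) = (10)/(s^2 + 7.1*s + 12.54)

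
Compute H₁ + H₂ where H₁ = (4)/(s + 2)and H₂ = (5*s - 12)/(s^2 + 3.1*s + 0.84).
Parallel: H = H₁ + H₂ = (n₁·d₂ + n₂·d₁)/(d₁·d₂).
n₁·d₂ = 4*s^2 + 12.4*s + 3.36. n₂·d₁ = 5*s^2 - 2*s - 24. Sum = 9*s^2 + 10.4*s - 20.64. d₁·d₂ = s^3 + 5.1*s^2 + 7.04*s + 1.68.
H(s) = (9*s^2 + 10.4*s - 20.64)/(s^3 + 5.1*s^2 + 7.04*s + 1.68)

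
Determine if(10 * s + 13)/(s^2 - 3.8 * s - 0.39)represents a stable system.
Denominator: s^2 - 3.8*s - 0.39 = (s - 3.9)(s + 0.1). Poles: -0.1, 3.9. All Re(p)<0: No (unstable)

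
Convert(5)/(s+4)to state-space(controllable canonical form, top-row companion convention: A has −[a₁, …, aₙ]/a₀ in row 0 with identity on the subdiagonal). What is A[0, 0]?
Reachable canonical form for den = s + 4: top row of A = -[a₁,a₂,...,aₙ]/a₀, ones on the subdiagonal, zeros elsewhere.
A = [[-4]].
A[0,0] = -4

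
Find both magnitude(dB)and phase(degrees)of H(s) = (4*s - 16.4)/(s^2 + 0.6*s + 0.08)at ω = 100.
Substitute s = j*100: H(j100) = 0.00187995 - 0.039989j.
|H| = 20*log₁₀(sqrt(Re²+Im²)) = -27.95 dB.
∠H = atan2(Im, Re) = -87.31°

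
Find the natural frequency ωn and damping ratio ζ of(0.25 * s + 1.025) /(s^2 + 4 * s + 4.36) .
Underdamped: complex pole -2 + 0.6j. ωn = |pole| = 2.088, ζ = -Re(pole)/ωn = 0.9578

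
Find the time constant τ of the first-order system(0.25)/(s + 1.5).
First-order system: τ = -1/pole. Pole = -1.5. τ = -1/(-1.5) = 0.6667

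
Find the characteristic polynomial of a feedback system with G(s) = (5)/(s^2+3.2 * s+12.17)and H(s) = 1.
Characteristic poly = G_den * H_den + G_num * H_num = (s^2 + 3.2*s + 12.17) + (5) = s^2 + 3.2*s + 17.17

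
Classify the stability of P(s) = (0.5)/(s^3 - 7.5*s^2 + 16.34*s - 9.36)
Denominator: s^3 - 7.5*s^2 + 16.34*s - 9.36 = (s - 2.6)(s - 4)(s - 0.9). Poles: 0.9, 2.6, 4. Unstable (3 pole(s) in RHP)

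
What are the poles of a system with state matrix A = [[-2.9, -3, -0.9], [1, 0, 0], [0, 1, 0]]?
Eigenvalues solve det(λI - A) = 0.
Characteristic polynomial: λ^3 + 2.9*λ^2 + 3*λ + 0.9 = 0.
Factor: (λ + 0.5)(λ^2 + 2.4*λ + 1.8) = 0.
Roots: -0.5, -1.2 + 0.6j, -1.2 - 0.6j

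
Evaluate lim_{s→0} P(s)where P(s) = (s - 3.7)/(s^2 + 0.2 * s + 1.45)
DC gain = P(0) = num(0)/den(0) = -3.7/1.45 = -2.552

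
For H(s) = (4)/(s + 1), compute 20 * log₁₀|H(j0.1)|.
Substitute s = j*0.1: H(j0.1) = 3.9604 - 0.39604j.
|H(j0.1)| = sqrt(Re² + Im²) = 3.98.
20*log₁₀(3.98) = 12.00 dB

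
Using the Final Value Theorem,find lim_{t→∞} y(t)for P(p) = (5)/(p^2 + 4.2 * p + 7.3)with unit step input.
FVT: lim_{t→∞} y(t) = lim_{p→0} p*Y(p) where Y(p) = P(p)/p.
= lim_{p→0} P(p) = P(0) = num(0)/den(0) = 5/7.3 = 0.6849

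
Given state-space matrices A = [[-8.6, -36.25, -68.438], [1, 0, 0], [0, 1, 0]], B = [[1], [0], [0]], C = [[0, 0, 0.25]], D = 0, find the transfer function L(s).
L(s) = C(sI - A)⁻¹B + D.
Characteristic polynomial det(sI - A) = s^3 + 8.6*s^2 + 36.25*s + 68.438.
Numerator from C·adj(sI-A)·B + D·det(sI-A) = 0.25.
L(s) = (0.25)/(s^3 + 8.6*s^2 + 36.25*s + 68.438)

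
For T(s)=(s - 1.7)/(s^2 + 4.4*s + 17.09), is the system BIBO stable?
Denominator: s^2 + 4.4*s + 17.09. Poles: -2.2 + 3.5j, -2.2 - 3.5j. All Re(p)<0: Yes (stable)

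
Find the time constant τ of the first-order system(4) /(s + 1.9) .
First-order system: τ = -1/pole. Pole = -1.9. τ = -1/(-1.9) = 0.5263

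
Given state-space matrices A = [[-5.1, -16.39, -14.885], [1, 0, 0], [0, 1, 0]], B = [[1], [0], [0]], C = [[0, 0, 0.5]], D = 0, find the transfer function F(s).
F(s) = C(sI - A)⁻¹B + D.
Characteristic polynomial det(sI - A) = s^3 + 5.1*s^2 + 16.39*s + 14.885.
Numerator from C·adj(sI-A)·B + D·det(sI-A) = 0.5.
F(s) = (0.5)/(s^3 + 5.1*s^2 + 16.39*s + 14.885)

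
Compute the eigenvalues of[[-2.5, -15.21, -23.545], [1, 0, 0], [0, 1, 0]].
Eigenvalues solve det(λI - A) = 0.
Characteristic polynomial: λ^3 + 2.5*λ^2 + 15.21*λ + 23.545 = 0.
Factor: (λ + 1.7)(λ^2 + 0.8*λ + 13.85) = 0.
Roots: -0.4 + 3.7j, -0.4 - 3.7j, -1.7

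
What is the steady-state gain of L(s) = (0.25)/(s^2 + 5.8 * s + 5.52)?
DC gain = L(0) = num(0)/den(0) = 0.25/5.52 = 0.04529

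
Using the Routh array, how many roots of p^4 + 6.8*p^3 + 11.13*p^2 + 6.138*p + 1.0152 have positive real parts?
Routh array:
p^4: [1, 11.13, 1.0152]; p^3: [6.8, 6.138]; p^2: [10.2274, 1.0152]; p^1: [5.46301]; p^0: [1.0152]
First column: [1, 6.8, 10.2274, 5.46301, 1.0152]. Sign changes = RHP roots = 0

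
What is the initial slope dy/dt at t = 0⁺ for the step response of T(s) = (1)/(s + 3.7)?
IVT: y'(0⁺) = lim_{s→∞} s²·Y(s) = lim_{s→∞} s·T(s).
deg(num) = 0, deg(den) = 1, relative degree = 1, so s·T(s) → (leading num)/(leading den) = 1/1 = 1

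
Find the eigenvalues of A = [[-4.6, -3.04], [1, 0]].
Eigenvalues solve det(λI - A) = 0.
Characteristic polynomial: λ^2 + 4.6*λ + 3.04 = 0.
Factor: (λ + 3.8)(λ + 0.8) = 0.
Roots: -0.8, -3.8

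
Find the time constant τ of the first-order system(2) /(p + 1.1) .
First-order system: τ = -1/pole. Pole = -1.1. τ = -1/(-1.1) = 0.9091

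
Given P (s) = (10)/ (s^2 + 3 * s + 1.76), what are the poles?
Set denominator = 0: s^2 + 3*s + 1.76 = (s + 2.2)(s + 0.8) = 0 → Poles: -0.8, -2.2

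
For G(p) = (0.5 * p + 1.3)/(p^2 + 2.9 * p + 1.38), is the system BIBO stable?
Denominator: p^2 + 2.9*p + 1.38 = (p + 2.3)(p + 0.6). Poles: -0.6, -2.3. All Re(p)<0: Yes (stable)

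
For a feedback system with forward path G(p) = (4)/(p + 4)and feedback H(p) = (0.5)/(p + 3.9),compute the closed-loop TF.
Closed-loop T = G/(1+GH).
Numerator: G_num * H_den = 4*p + 15.6.
Denominator: G_den * H_den + G_num * H_num = (p^2 + 7.9*p + 15.6) + (2) = p^2 + 7.9*p + 17.6.
T(p) = (4*p + 15.6)/(p^2 + 7.9*p + 17.6)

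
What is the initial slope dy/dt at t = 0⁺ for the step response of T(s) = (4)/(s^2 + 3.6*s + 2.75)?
IVT: y'(0⁺) = lim_{s→∞} s²·Y(s) = lim_{s→∞} s·T(s).
deg(num) = 0, deg(den) = 2, relative degree = 2 ≥ 2, so s·T(s) → 0. Initial slope = 0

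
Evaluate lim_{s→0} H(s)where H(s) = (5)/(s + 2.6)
DC gain = H(0) = num(0)/den(0) = 5/2.6 = 1.923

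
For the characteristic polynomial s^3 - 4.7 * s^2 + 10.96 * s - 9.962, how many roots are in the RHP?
s^3 - 4.7*s^2 + 10.96*s - 9.962 = (s - 1.7)(s^2 - 3*s + 5.86). Poles: 1.5 + 1.9j, 1.5 - 1.9j, 1.7. RHP poles (Re>0): 3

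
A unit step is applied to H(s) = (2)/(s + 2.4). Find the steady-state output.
FVT: lim_{t→∞} y(t) = lim_{s→0} s*Y(s) where Y(s) = H(s)/s.
= lim_{s→0} H(s) = H(0) = num(0)/den(0) = 2/2.4 = 0.8333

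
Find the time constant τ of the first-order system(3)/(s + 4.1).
First-order system: τ = -1/pole. Pole = -4.1. τ = -1/(-4.1) = 0.2439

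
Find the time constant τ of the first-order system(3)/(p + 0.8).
First-order system: τ = -1/pole. Pole = -0.8. τ = -1/(-0.8) = 1.25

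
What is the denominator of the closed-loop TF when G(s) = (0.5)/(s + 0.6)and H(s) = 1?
Characteristic poly = G_den * H_den + G_num * H_num = (s + 0.6) + (0.5) = s + 1.1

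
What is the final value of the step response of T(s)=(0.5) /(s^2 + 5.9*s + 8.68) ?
FVT: lim_{t→∞} y(t) = lim_{s→0} s*Y(s) where Y(s) = T(s)/s.
= lim_{s→0} T(s) = T(0) = num(0)/den(0) = 0.5/8.68 = 0.0576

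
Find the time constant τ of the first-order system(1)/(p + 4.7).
First-order system: τ = -1/pole. Pole = -4.7. τ = -1/(-4.7) = 0.2128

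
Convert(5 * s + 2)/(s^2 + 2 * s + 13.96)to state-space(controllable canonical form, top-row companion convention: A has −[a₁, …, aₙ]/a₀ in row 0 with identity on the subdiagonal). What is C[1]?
Reachable canonical form: C = numerator coefficients (right-aligned, zero-padded to length n).
num = 5*s + 2, C = [[5, 2]].
C[1] = 2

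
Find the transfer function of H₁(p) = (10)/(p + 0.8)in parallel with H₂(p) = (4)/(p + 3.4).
Parallel: H = H₁ + H₂ = (n₁·d₂ + n₂·d₁)/(d₁·d₂).
n₁·d₂ = 10*p + 34. n₂·d₁ = 4*p + 3.2. Sum = 14*p + 37.2. d₁·d₂ = p^2 + 4.2*p + 2.72.
H(p) = (14*p + 37.2)/(p^2 + 4.2*p + 2.72)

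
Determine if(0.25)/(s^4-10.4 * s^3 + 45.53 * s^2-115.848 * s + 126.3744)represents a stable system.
Denominator: s^4 - 10.4*s^3 + 45.53*s^2 - 115.848*s + 126.3744 = (s - 2.4)(s - 4.8)(s^2 - 3.2*s + 10.97). Poles: 1.6 + 2.9j, 1.6 - 2.9j, 2.4, 4.8. All Re(p)<0: No (unstable)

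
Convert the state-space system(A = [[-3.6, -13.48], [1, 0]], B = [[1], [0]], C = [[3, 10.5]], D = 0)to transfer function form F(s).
F(s) = C(sI - A)⁻¹B + D.
Characteristic polynomial det(sI - A) = s^2 + 3.6*s + 13.48.
Numerator from C·adj(sI-A)·B + D·det(sI-A) = 3*s + 10.5.
F(s) = (3*s + 10.5)/(s^2 + 3.6*s + 13.48)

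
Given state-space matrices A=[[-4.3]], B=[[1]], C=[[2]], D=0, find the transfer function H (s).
H(s) = C(sI - A)⁻¹B + D.
Characteristic polynomial det(sI - A) = s + 4.3.
Numerator from C·adj(sI-A)·B + D·det(sI-A) = 2.
H(s) = (2)/(s + 4.3)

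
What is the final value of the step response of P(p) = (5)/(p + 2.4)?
FVT: lim_{t→∞} y(t) = lim_{p→0} p*Y(p) where Y(p) = P(p)/p.
= lim_{p→0} P(p) = P(0) = num(0)/den(0) = 5/2.4 = 2.083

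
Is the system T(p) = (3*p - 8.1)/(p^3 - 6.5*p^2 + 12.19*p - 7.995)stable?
Denominator: p^3 - 6.5*p^2 + 12.19*p - 7.995 = (p - 3.9)(p^2 - 2.6*p + 2.05). Poles: 1.3 + 0.6j, 1.3 - 0.6j, 3.9. All Re(p)<0: No (unstable)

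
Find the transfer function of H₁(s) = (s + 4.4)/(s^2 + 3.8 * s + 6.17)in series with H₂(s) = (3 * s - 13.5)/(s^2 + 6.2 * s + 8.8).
Series: H = H₁ · H₂ = (n₁·n₂)/(d₁·d₂).
Num: n₁·n₂ = 3*s^2 - 0.3*s - 59.4. Den: d₁·d₂ = s^4 + 10*s^3 + 38.53*s^2 + 71.694*s + 54.296.
H(s) = (3*s^2 - 0.3*s - 59.4)/(s^4 + 10*s^3 + 38.53*s^2 + 71.694*s + 54.296)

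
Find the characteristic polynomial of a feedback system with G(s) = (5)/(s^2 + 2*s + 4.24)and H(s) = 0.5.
Characteristic poly = G_den * H_den + G_num * H_num = (s^2 + 2*s + 4.24) + (2.5) = s^2 + 2*s + 6.74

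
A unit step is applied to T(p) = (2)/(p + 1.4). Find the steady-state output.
FVT: lim_{t→∞} y(t) = lim_{p→0} p*Y(p) where Y(p) = T(p)/p.
= lim_{p→0} T(p) = T(0) = num(0)/den(0) = 2/1.4 = 1.429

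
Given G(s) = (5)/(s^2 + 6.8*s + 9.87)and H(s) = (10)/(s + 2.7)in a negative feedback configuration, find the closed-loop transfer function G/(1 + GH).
Closed-loop T = G/(1+GH).
Numerator: G_num * H_den = 5*s + 13.5.
Denominator: G_den * H_den + G_num * H_num = (s^3 + 9.5*s^2 + 28.23*s + 26.649) + (50) = s^3 + 9.5*s^2 + 28.23*s + 76.649.
T(s) = (5*s + 13.5)/(s^3 + 9.5*s^2 + 28.23*s + 76.649)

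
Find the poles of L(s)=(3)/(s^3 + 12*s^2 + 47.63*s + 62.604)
Set denominator = 0: s^3 + 12*s^2 + 47.63*s + 62.604 = (s + 3.7)(s + 4.7)(s + 3.6) = 0 → Poles: -3.6, -3.7, -4.7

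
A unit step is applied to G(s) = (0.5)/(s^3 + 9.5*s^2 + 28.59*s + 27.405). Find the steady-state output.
FVT: lim_{t→∞} y(t) = lim_{s→0} s*Y(s) where Y(s) = G(s)/s.
= lim_{s→0} G(s) = G(0) = num(0)/den(0) = 0.5/27.405 = 0.01824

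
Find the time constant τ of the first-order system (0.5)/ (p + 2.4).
First-order system: τ = -1/pole. Pole = -2.4. τ = -1/(-2.4) = 0.4167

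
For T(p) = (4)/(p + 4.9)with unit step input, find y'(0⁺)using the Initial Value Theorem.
IVT: y'(0⁺) = lim_{p→∞} p²·Y(p) = lim_{p→∞} p·T(p).
deg(num) = 0, deg(den) = 1, relative degree = 1, so p·T(p) → (leading num)/(leading den) = 4/1 = 4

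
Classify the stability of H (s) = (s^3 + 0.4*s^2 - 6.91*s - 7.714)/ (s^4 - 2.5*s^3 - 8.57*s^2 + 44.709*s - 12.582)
Denominator: s^4 - 2.5*s^3 - 8.57*s^2 + 44.709*s - 12.582 = (s + 3.6)(s - 0.3)(s^2 - 5.8*s + 11.65). Poles: -3.6, 0.3, 2.9 + 1.8j, 2.9 - 1.8j. Unstable (3 pole(s) in RHP)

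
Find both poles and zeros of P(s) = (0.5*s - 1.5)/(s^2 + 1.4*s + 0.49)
Set denominator = 0: s^2 + 1.4*s + 0.49 = (s + 0.7)(s + 0.7) = 0 → Poles: -0.7, -0.7
Set numerator = 0: 0.5*s - 1.5 = 0 → Zeros: 3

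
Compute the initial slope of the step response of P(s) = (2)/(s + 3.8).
IVT: y'(0⁺) = lim_{s→∞} s²·Y(s) = lim_{s→∞} s·P(s).
deg(num) = 0, deg(den) = 1, relative degree = 1, so s·P(s) → (leading num)/(leading den) = 2/1 = 2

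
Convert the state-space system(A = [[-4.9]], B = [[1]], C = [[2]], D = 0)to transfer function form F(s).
F(s) = C(sI - A)⁻¹B + D.
Characteristic polynomial det(sI - A) = s + 4.9.
Numerator from C·adj(sI-A)·B + D·det(sI-A) = 2.
F(s) = (2)/(s + 4.9)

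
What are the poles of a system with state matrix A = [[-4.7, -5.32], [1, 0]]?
Eigenvalues solve det(λI - A) = 0.
Characteristic polynomial: λ^2 + 4.7*λ + 5.32 = 0.
Factor: (λ + 2.8)(λ + 1.9) = 0.
Roots: -1.9, -2.8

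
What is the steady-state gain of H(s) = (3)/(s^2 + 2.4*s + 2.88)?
DC gain = H(0) = num(0)/den(0) = 3/2.88 = 1.042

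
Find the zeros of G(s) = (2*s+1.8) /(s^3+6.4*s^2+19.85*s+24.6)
Set numerator = 0: 2*s + 1.8 = 0 → Zeros: -0.9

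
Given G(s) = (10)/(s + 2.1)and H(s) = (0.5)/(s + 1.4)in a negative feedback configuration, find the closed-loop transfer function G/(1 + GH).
Closed-loop T = G/(1+GH).
Numerator: G_num * H_den = 10*s + 14.
Denominator: G_den * H_den + G_num * H_num = (s^2 + 3.5*s + 2.94) + (5) = s^2 + 3.5*s + 7.94.
T(s) = (10*s + 14)/(s^2 + 3.5*s + 7.94)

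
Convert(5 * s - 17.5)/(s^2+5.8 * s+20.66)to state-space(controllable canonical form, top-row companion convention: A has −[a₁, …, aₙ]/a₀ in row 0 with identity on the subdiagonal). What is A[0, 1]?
Reachable canonical form for den = s^2 + 5.8*s + 20.66: top row of A = -[a₁,a₂,...,aₙ]/a₀, ones on the subdiagonal, zeros elsewhere.
A = [[-5.8, -20.66], [1, 0]].
A[0,1] = -20.66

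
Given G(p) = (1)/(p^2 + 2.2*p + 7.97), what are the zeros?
Numerator is a nonzero constant (1) → Zeros: none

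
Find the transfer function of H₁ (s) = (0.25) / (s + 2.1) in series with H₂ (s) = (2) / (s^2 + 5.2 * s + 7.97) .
Series: H = H₁ · H₂ = (n₁·n₂)/(d₁·d₂).
Num: n₁·n₂ = 0.5. Den: d₁·d₂ = s^3 + 7.3*s^2 + 18.89*s + 16.737.
H(s) = (0.5)/(s^3 + 7.3*s^2 + 18.89*s + 16.737)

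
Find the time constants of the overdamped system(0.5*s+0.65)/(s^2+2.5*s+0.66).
Overdamped: real poles at -2.2, -0.3. τ = -1/pole → τ₁ = 0.4545, τ₂ = 3.333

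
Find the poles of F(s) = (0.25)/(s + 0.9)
Set denominator = 0: s + 0.9 = 0 → Poles: -0.9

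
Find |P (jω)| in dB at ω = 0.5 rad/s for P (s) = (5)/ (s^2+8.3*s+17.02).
Substitute s = j*0.5: P(j0.5) = 0.280946 - 0.0695246j.
|P(j0.5)| = sqrt(Re² + Im²) = 0.2894.
20*log₁₀(0.2894) = -10.77 dB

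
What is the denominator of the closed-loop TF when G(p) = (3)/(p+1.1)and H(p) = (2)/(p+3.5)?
Characteristic poly = G_den * H_den + G_num * H_num = (p^2 + 4.6*p + 3.85) + (6) = p^2 + 4.6*p + 9.85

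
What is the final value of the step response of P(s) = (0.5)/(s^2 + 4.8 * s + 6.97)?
FVT: lim_{t→∞} y(t) = lim_{s→0} s*Y(s) where Y(s) = P(s)/s.
= lim_{s→0} P(s) = P(0) = num(0)/den(0) = 0.5/6.97 = 0.07174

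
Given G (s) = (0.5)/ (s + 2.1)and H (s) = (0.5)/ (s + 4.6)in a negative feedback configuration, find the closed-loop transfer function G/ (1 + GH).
Closed-loop T = G/(1+GH).
Numerator: G_num * H_den = 0.5*s + 2.3.
Denominator: G_den * H_den + G_num * H_num = (s^2 + 6.7*s + 9.66) + (0.25) = s^2 + 6.7*s + 9.91.
T(s) = (0.5*s + 2.3)/(s^2 + 6.7*s + 9.91)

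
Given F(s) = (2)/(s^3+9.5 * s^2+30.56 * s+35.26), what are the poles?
Set denominator = 0: s^3 + 9.5*s^2 + 30.56*s + 35.26 = (s + 4.3)(s^2 + 5.2*s + 8.2) = 0 → Poles: -2.6 + 1.2j, -2.6 - 1.2j, -4.3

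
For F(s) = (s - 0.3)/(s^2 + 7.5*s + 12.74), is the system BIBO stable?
Denominator: s^2 + 7.5*s + 12.74 = (s + 2.6)(s + 4.9). Poles: -2.6, -4.9. All Re(p)<0: Yes (stable)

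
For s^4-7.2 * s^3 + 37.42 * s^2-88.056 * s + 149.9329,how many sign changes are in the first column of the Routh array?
Routh array:
s^4: [1, 37.42, 149.9329]; s^3: [-7.2, -88.056]; s^2: [25.19, 149.9329]; s^1: [-45.201]; s^0: [149.9329]
First column: [1, -7.2, 25.19, -45.201, 149.9329]. Sign changes = 4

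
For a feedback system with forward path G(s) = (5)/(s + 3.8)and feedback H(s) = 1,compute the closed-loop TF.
Closed-loop T = G/(1+GH).
Numerator: G_num * H_den = 5.
Denominator: G_den * H_den + G_num * H_num = (s + 3.8) + (5) = s + 8.8.
T(s) = (5)/(s + 8.8)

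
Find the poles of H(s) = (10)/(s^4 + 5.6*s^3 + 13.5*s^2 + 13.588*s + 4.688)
Set denominator = 0: s^4 + 5.6*s^3 + 13.5*s^2 + 13.588*s + 4.688 = (s + 0.8)(s + 1)(s^2 + 3.8*s + 5.86) = 0 → Poles: -0.8, -1, -1.9 + 1.5j, -1.9 - 1.5j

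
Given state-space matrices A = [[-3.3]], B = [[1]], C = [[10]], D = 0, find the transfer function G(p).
G(p) = C(pI - A)⁻¹B + D.
Characteristic polynomial det(pI - A) = p + 3.3.
Numerator from C·adj(pI-A)·B + D·det(pI-A) = 10.
G(p) = (10)/(p + 3.3)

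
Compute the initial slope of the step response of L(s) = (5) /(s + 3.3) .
IVT: y'(0⁺) = lim_{s→∞} s²·Y(s) = lim_{s→∞} s·L(s).
deg(num) = 0, deg(den) = 1, relative degree = 1, so s·L(s) → (leading num)/(leading den) = 5/1 = 5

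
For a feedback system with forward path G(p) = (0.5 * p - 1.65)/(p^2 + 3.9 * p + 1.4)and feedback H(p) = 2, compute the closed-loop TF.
Closed-loop T = G/(1+GH).
Numerator: G_num * H_den = 0.5*p - 1.65.
Denominator: G_den * H_den + G_num * H_num = (p^2 + 3.9*p + 1.4) + (p - 3.3) = p^2 + 4.9*p - 1.9.
T(p) = (0.5*p - 1.65)/(p^2 + 4.9*p - 1.9)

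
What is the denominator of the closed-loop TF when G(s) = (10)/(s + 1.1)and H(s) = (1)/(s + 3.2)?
Characteristic poly = G_den * H_den + G_num * H_num = (s^2 + 4.3*s + 3.52) + (10) = s^2 + 4.3*s + 13.52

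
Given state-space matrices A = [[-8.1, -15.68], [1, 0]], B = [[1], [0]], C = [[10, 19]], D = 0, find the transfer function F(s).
F(s) = C(sI - A)⁻¹B + D.
Characteristic polynomial det(sI - A) = s^2 + 8.1*s + 15.68.
Numerator from C·adj(sI-A)·B + D·det(sI-A) = 10*s + 19.
F(s) = (10*s + 19)/(s^2 + 8.1*s + 15.68)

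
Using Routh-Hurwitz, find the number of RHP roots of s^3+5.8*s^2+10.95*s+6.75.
Routh array:
s^3: [1, 10.95]; s^2: [5.8, 6.75]; s^1: [9.78621]; s^0: [6.75]
First column: [1, 5.8, 9.78621, 6.75]. Sign changes = RHP roots = 0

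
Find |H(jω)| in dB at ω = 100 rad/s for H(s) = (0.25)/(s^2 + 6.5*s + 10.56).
Substitute s = j*100: H(j100) = -2.49209e-05 - 1.62157e-06j.
|H(j100)| = sqrt(Re² + Im²) = 2.497e-05.
20*log₁₀(2.497e-05) = -92.05 dB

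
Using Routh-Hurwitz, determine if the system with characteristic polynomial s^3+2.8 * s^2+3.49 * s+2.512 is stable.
Routh array:
s^3: [1, 3.49]; s^2: [2.8, 2.512]; s^1: [2.59286]; s^0: [2.512]
First column: [1, 2.8, 2.59286, 2.512]. Sign changes = 0.
Yes, stable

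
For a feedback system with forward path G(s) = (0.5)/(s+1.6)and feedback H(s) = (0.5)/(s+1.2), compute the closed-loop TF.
Closed-loop T = G/(1+GH).
Numerator: G_num * H_den = 0.5*s + 0.6.
Denominator: G_den * H_den + G_num * H_num = (s^2 + 2.8*s + 1.92) + (0.25) = s^2 + 2.8*s + 2.17.
T(s) = (0.5*s + 0.6)/(s^2 + 2.8*s + 2.17)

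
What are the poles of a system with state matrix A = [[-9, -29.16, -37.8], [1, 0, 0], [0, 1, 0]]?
Eigenvalues solve det(λI - A) = 0.
Characteristic polynomial: λ^3 + 9*λ^2 + 29.16*λ + 37.8 = 0.
Factor: (λ + 4.2)(λ^2 + 4.8*λ + 9) = 0.
Roots: -2.4 + 1.8j, -2.4 - 1.8j, -4.2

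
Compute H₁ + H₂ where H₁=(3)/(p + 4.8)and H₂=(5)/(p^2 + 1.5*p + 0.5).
Parallel: H = H₁ + H₂ = (n₁·d₂ + n₂·d₁)/(d₁·d₂).
n₁·d₂ = 3*p^2 + 4.5*p + 1.5. n₂·d₁ = 5*p + 24. Sum = 3*p^2 + 9.5*p + 25.5. d₁·d₂ = p^3 + 6.3*p^2 + 7.7*p + 2.4.
H(p) = (3*p^2 + 9.5*p + 25.5)/(p^3 + 6.3*p^2 + 7.7*p + 2.4)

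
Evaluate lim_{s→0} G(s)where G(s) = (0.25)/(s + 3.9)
DC gain = G(0) = num(0)/den(0) = 0.25/3.9 = 0.0641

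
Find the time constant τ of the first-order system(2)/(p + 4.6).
First-order system: τ = -1/pole. Pole = -4.6. τ = -1/(-4.6) = 0.2174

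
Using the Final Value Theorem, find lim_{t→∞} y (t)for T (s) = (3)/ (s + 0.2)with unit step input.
FVT: lim_{t→∞} y(t) = lim_{s→0} s*Y(s) where Y(s) = T(s)/s.
= lim_{s→0} T(s) = T(0) = num(0)/den(0) = 3/0.2 = 15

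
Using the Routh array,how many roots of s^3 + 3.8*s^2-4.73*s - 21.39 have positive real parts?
Routh array:
s^3: [1, -4.73]; s^2: [3.8, -21.39]; s^1: [0.898947]; s^0: [-21.39]
First column: [1, 3.8, 0.898947, -21.39]. Sign changes = RHP roots = 1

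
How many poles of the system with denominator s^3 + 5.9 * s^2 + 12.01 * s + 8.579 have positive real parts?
s^3 + 5.9*s^2 + 12.01*s + 8.579 = (s + 2.3)(s^2 + 3.6*s + 3.73). Poles: -1.8 + 0.7j, -1.8 - 0.7j, -2.3. RHP poles (Re>0): 0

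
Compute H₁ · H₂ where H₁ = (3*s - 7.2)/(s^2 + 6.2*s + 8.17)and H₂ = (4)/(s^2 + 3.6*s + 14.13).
Series: H = H₁ · H₂ = (n₁·n₂)/(d₁·d₂).
Num: n₁·n₂ = 12*s - 28.8. Den: d₁·d₂ = s^4 + 9.8*s^3 + 44.62*s^2 + 117.018*s + 115.4421.
H(s) = (12*s - 28.8)/(s^4 + 9.8*s^3 + 44.62*s^2 + 117.018*s + 115.4421)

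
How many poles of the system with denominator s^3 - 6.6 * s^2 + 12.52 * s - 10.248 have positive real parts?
s^3 - 6.6*s^2 + 12.52*s - 10.248 = (s - 4.2)(s^2 - 2.4*s + 2.44). Poles: 1.2 + 1j, 1.2 - 1j, 4.2. RHP poles (Re>0): 3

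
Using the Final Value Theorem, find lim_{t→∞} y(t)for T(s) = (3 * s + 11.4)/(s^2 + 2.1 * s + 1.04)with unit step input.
FVT: lim_{t→∞} y(t) = lim_{s→0} s*Y(s) where Y(s) = T(s)/s.
= lim_{s→0} T(s) = T(0) = num(0)/den(0) = 11.4/1.04 = 10.96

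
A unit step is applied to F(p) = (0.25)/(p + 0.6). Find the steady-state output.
FVT: lim_{t→∞} y(t) = lim_{p→0} p*Y(p) where Y(p) = F(p)/p.
= lim_{p→0} F(p) = F(0) = num(0)/den(0) = 0.25/0.6 = 0.4167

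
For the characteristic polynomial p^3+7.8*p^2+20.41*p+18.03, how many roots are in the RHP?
p^3 + 7.8*p^2 + 20.41*p + 18.03 = (p + 3)(p^2 + 4.8*p + 6.01). Poles: -2.4 + 0.5j, -2.4 - 0.5j, -3. RHP poles (Re>0): 0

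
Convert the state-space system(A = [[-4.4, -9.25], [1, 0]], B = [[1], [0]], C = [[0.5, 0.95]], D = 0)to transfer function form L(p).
L(p) = C(pI - A)⁻¹B + D.
Characteristic polynomial det(pI - A) = p^2 + 4.4*p + 9.25.
Numerator from C·adj(pI-A)·B + D·det(pI-A) = 0.5*p + 0.95.
L(p) = (0.5*p + 0.95)/(p^2 + 4.4*p + 9.25)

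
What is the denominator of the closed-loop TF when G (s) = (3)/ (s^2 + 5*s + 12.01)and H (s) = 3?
Characteristic poly = G_den * H_den + G_num * H_num = (s^2 + 5*s + 12.01) + (9) = s^2 + 5*s + 21.01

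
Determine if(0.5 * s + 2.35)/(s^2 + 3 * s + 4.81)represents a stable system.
Denominator: s^2 + 3*s + 4.81. Poles: -1.5 + 1.6j, -1.5 - 1.6j. All Re(p)<0: Yes (stable)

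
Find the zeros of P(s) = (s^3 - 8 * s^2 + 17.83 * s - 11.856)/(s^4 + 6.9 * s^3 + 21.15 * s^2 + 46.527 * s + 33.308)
Set numerator = 0: s^3 - 8*s^2 + 17.83*s - 11.856 = (s - 1.3)(s - 1.9)(s - 4.8) = 0 → Zeros: 1.3, 1.9, 4.8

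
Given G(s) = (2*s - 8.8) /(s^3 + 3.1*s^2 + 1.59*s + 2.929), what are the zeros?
Set numerator = 0: 2*s - 8.8 = 0 → Zeros: 4.4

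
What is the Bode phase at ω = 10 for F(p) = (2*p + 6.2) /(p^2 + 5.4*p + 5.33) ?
Substitute p = j*10: F(j10) = 0.0415077 - 0.187584j.
∠F(j10) = atan2(Im, Re) = atan2(-0.187584, 0.0415077) = -77.52°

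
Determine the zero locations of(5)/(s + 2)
Numerator is a nonzero constant (5) → Zeros: none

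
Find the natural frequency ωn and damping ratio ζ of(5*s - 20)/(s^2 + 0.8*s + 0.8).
Underdamped: complex pole -0.4 + 0.8j. ωn = |pole| = 0.8944, ζ = -Re(pole)/ωn = 0.4472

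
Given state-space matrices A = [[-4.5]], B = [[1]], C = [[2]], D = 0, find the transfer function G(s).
G(s) = C(sI - A)⁻¹B + D.
Characteristic polynomial det(sI - A) = s + 4.5.
Numerator from C·adj(sI-A)·B + D·det(sI-A) = 2.
G(s) = (2)/(s + 4.5)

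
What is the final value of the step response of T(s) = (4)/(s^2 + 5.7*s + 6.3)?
FVT: lim_{t→∞} y(t) = lim_{s→0} s*Y(s) where Y(s) = T(s)/s.
= lim_{s→0} T(s) = T(0) = num(0)/den(0) = 4/6.3 = 0.6349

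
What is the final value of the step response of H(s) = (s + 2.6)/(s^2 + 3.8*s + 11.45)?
FVT: lim_{t→∞} y(t) = lim_{s→0} s*Y(s) where Y(s) = H(s)/s.
= lim_{s→0} H(s) = H(0) = num(0)/den(0) = 2.6/11.45 = 0.2271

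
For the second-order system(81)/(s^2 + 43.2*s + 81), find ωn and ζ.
Standard form: ωn²/(s²+2ζωn·s+ωn²).
const=81=ωn² → ωn=9, s coeff=43.2=2ζωn → ζ=2.4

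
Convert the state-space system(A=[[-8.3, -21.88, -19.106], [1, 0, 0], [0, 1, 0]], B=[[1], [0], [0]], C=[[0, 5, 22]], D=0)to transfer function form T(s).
T(s) = C(sI - A)⁻¹B + D.
Characteristic polynomial det(sI - A) = s^3 + 8.3*s^2 + 21.88*s + 19.106.
Numerator from C·adj(sI-A)·B + D·det(sI-A) = 5*s + 22.
T(s) = (5*s + 22)/(s^3 + 8.3*s^2 + 21.88*s + 19.106)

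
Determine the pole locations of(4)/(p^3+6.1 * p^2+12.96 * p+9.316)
Set denominator = 0: p^3 + 6.1*p^2 + 12.96*p + 9.316 = (p + 1.7)(p^2 + 4.4*p + 5.48) = 0 → Poles: -1.7, -2.2 + 0.8j, -2.2 - 0.8j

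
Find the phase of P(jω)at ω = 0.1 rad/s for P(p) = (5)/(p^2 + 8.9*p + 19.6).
Substitute p = j*0.1: P(j0.1) = 0.254707 - 0.0115717j.
∠P(j0.1) = atan2(Im, Re) = atan2(-0.0115717, 0.254707) = -2.60°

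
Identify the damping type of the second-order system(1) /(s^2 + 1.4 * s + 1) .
Standard form: ωn²/(s²+2ζωn·s+ωn²) gives ωn=1, ζ=0.7.
Underdamped (ζ = 0.7 < 1)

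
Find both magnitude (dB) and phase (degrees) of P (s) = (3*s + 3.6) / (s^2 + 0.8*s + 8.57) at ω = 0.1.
Substitute s = j*0.1: P(j0.1) = 0.420852 + 0.0311135j.
|P| = 20*log₁₀(sqrt(Re²+Im²)) = -7.49 dB.
∠P = atan2(Im, Re) = 4.23°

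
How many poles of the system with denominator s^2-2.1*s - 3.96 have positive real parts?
s^2 - 2.1*s - 3.96 = (s - 3.3)(s + 1.2). Poles: -1.2, 3.3. RHP poles (Re>0): 1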